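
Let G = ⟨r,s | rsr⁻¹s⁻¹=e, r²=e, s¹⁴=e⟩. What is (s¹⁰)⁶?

Compute successive powers of (s¹⁰), reducing at each step:
  (s¹⁰)²: (s¹⁰) · s¹⁰ = s⁶
  (s¹⁰)³: (s⁶) · s¹⁰ = s²
  (s¹⁰)⁴: (s²) · s¹⁰ = s¹²
  (s¹⁰)⁵: (s¹²) · s¹⁰ = s⁸
  (s¹⁰)⁶: (s⁸) · s¹⁰ = s⁴

Answer: s⁴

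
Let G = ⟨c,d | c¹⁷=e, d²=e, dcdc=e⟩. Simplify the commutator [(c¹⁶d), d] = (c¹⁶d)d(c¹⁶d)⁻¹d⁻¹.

[(c¹⁶d), d] = (c¹⁶d)·d·(c¹⁶d)⁻¹·d⁻¹.
  (c¹⁶d) · d = c¹⁶
  (c¹⁶) · (c¹⁶d) = c¹⁵d
  (c¹⁵d) · d = c¹⁵

Answer: c¹⁵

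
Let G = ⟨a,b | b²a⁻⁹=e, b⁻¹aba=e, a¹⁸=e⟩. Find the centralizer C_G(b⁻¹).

⟨b⁻¹⟩ ⊆ C_G(b⁻¹) since powers of b⁻¹ commute with b⁻¹; so |C_G(b⁻¹)| ≥ |⟨b⁻¹⟩| = 4.
By orbit–stabilizer, |C_G(b⁻¹)| = |G| / |conj. class of b⁻¹| = 36 / 9 = 4.
The 4 elements commuting with b⁻¹ are {e, a⁹, b, b⁻¹}.

Answer: {e, a⁹, b, b⁻¹}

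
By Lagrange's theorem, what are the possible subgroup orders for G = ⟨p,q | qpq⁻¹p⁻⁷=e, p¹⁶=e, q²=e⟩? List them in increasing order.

|G| = 32 = 2⁵. By Lagrange's theorem the order of any subgroup divides 32; the divisors of 32 are 1, 2, 4, 8, 16, 32.

Answer: 1, 2, 4, 8, 16, 32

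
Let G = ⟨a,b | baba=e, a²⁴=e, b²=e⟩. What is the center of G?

An element z ∈ Z(G) iff z commutes with every generator.
For example a¹² is central: (a¹²)·a = a¹³ = a·(a¹²); (a¹²)·b = a¹²b = b·(a¹²).
Whereas a ∉ Z(G) since a·b = ab ≠ a²³b = b·a.
Checking each of the 48 elements this way gives Z(G) = {e, a¹²}, of order 2.

Answer: {e, a¹²}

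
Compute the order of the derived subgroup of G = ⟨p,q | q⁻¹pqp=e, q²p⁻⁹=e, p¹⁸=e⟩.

G' = [G, G] is generated by all commutators. The generator-pair commutators are: [p, q] = p².
The subgroup they normally generate is {e, p², p⁴, p⁶, p⁸, p¹⁰, p¹², p¹⁴, p¹⁶}, of order 9.
Check: |G/G'| = 36/9 = 4 is the order of the abelianisation.

Answer: 9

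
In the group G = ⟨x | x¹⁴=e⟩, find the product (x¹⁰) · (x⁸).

Compute (x¹⁰) · (x⁸) by multiplying left to right and reducing via the relations at each step:
  (x¹⁰) · x⁸ = x⁴

Answer: x⁴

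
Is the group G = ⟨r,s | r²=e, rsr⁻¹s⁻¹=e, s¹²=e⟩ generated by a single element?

|G| = 24, but the maximum element order in G is 12 < 24. No single element generates all of G, so G is not cyclic.

Answer: No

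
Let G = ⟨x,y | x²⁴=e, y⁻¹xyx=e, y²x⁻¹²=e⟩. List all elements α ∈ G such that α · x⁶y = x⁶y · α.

⟨x⁶y⟩ ⊆ C_G(x⁶y) since powers of x⁶y commute with x⁶y; so |C_G(x⁶y)| ≥ |⟨x⁶y⟩| = 4.
By orbit–stabilizer, |C_G(x⁶y)| = |G| / |conj. class of x⁶y| = 48 / 12 = 4.
The 4 elements commuting with x⁶y are {e, x¹², x⁶y, x⁶y⁻¹}.

Answer: {e, x¹², x⁶y, x⁶y⁻¹}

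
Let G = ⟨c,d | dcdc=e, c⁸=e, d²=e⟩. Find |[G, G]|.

G' = [G, G] is generated by all commutators. The generator-pair commutators are: [c, d] = c².
The subgroup they normally generate is {e, c², c⁴, c⁶}, of order 4.
Check: |G/G'| = 16/4 = 4 is the order of the abelianisation.

Answer: 4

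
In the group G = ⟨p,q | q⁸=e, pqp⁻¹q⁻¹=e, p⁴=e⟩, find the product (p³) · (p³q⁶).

Compute (p³) · (p³q⁶) by multiplying left to right and reducing via the relations at each step:
  (p³) · p³ = p²
  (p²) · q⁶ = p²q⁶

Answer: p²q⁶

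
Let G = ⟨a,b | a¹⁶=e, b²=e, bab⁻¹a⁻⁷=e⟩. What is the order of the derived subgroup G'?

G' = [G, G] is generated by all commutators. The generator-pair commutators are: [a, b] = a¹⁰.
The subgroup they normally generate is {e, a², a⁴, a⁶, a⁸, a¹⁰, a¹², a¹⁴}, of order 8.
Check: |G/G'| = 32/8 = 4 is the order of the abelianisation.

Answer: 8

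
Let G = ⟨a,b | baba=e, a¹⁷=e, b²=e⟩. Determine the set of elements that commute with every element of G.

An element z ∈ Z(G) iff z commutes with every generator.
For example e is central: e·a = a = a·e; e·b = b = b·e.
Whereas a ∉ Z(G) since a·b = ab ≠ a¹⁶b = b·a.
Checking each of the 34 elements this way gives Z(G) = {e}, of order 1.

Answer: {e}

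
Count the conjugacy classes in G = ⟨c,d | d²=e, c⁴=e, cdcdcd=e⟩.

The conjugacy classes (representative and size) are:
  [e] (size 1), [c³] (size 6), [c²dc²d] (size 3), [cdc³] (size 6), [dc³] (size 8).
Class equation: 1 + 6 + 3 + 6 + 8 = 24 = |G|. So G has 5 conjugacy classes.

Answer: 5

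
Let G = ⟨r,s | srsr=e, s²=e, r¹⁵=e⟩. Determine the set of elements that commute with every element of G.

An element z ∈ Z(G) iff z commutes with every generator.
For example e is central: e·r = r = r·e; e·s = s = s·e.
Whereas r ∉ Z(G) since r·s = rs ≠ r¹⁴s = s·r.
Checking each of the 30 elements this way gives Z(G) = {e}, of order 1.

Answer: {e}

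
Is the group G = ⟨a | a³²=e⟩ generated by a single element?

|G| = 32. The element a has order 32 (its powers give 32 distinct elements), so ⟨a⟩ = G and G is cyclic.

Answer: Yes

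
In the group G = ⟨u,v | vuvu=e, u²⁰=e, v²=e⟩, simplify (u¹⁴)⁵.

Compute successive powers of (u¹⁴), reducing at each step:
  (u¹⁴)²: (u¹⁴) · u¹⁴ = u⁸
  (u¹⁴)³: (u⁸) · u¹⁴ = u²
  (u¹⁴)⁴: (u²) · u¹⁴ = u¹⁶
  (u¹⁴)⁵: (u¹⁶) · u¹⁴ = u¹⁰

Answer: u¹⁰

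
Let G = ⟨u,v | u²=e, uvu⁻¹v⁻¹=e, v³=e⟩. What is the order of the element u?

Compute successive powers until reaching e:
  u¹ = u, u² = e.
The smallest positive k with uᵏ = e is 2.

Answer: 2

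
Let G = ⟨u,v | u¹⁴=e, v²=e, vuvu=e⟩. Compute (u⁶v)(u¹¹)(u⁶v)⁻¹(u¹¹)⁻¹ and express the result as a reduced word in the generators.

[(u⁶v), (u¹¹)] = (u⁶v)·(u¹¹)·(u⁶v)⁻¹·(u¹¹)⁻¹.
  (u⁶v) · (u¹¹) = u⁹v
  (u⁹v) · (u⁶v) = u³
  (u³) · (u³) = u⁶

Answer: u⁶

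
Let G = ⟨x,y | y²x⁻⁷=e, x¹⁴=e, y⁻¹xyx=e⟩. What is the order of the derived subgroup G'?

G' = [G, G] is generated by all commutators. The generator-pair commutators are: [x, y] = x².
The subgroup they normally generate is {e, x², x⁴, x⁶, x⁸, x¹⁰, x¹²}, of order 7.
Check: |G/G'| = 28/7 = 4 is the order of the abelianisation.

Answer: 7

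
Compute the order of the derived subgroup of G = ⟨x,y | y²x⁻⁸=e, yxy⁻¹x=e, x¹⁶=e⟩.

G' = [G, G] is generated by all commutators. The generator-pair commutators are: [x, y] = x².
The subgroup they normally generate is {e, x², x⁴, x⁶, x⁸, x¹⁰, x¹², x¹⁴}, of order 8.
Check: |G/G'| = 32/8 = 4 is the order of the abelianisation.

Answer: 8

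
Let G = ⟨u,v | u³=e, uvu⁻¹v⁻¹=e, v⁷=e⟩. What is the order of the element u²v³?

Compute successive powers until reaching e:
  (u²v³)¹ = u²v³, (u²v³)² = uv⁶, (u²v³)³ = v², (u²v³)⁴ = u²v⁵, (u²v³)⁵ = uv, (u²v³)⁶ = v⁴, (u²v³)⁷ = u², (u²v³)⁸ = uv³, (u²v³)⁹ = v⁶, (u²v³)¹⁰ = u²v², (u²v³)¹¹ = uv⁵, (u²v³)¹² = v, (u²v³)¹³ = u²v⁴, (u²v³)¹⁴ = u, (u²v³)¹⁵ = v³, (u²v³)¹⁶ = u²v⁶, (u²v³)¹⁷ = uv², (u²v³)¹⁸ = v⁵, (u²v³)¹⁹ = u²v, (u²v³)²⁰ = uv⁴, (u²v³)²¹ = e.
The smallest positive k with (u²v³)ᵏ = e is 21.

Answer: 21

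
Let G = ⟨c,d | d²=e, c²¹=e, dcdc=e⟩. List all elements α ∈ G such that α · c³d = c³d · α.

⟨c³d⟩ ⊆ C_G(c³d) since powers of c³d commute with c³d; so |C_G(c³d)| ≥ |⟨c³d⟩| = 2.
By orbit–stabilizer, |C_G(c³d)| = |G| / |conj. class of c³d| = 42 / 21 = 2.
The 2 elements commuting with c³d are {e, c³d}.

Answer: {e, c³d}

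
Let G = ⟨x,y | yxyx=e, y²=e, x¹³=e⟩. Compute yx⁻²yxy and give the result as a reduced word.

Multiply left to right, reducing at each step:
  y · x⁻² = x²y
  (x²y) · y = x²
  (x²) · x = x³
  (x³) · y = x³y

Answer: x³y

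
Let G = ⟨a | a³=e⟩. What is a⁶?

Compute successive powers of a, reducing at each step:
  a²: a · a = a²
  a³: (a²) · a = e
  a⁴: e · a = a
  a⁵: a · a = a²
  a⁶: (a²) · a = e

Answer: e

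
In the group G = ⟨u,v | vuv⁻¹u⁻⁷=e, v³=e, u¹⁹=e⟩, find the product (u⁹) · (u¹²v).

Compute (u⁹) · (u¹²v) by multiplying left to right and reducing via the relations at each step:
  (u⁹) · u¹² = u²
  (u²) · v = u²v

Answer: u²v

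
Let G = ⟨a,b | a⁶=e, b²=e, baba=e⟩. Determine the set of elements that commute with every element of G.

An element z ∈ Z(G) iff z commutes with every generator.
For example a³ is central: (a³)·a = a⁴ = a·(a³); (a³)·b = a³b = b·(a³).
Whereas a ∉ Z(G) since a·b = ab ≠ a⁵b = b·a.
Checking each of the 12 elements this way gives Z(G) = {e, a³}, of order 2.

Answer: {e, a³}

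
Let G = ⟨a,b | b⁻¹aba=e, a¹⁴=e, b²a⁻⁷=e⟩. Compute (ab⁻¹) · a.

Compute (ab⁻¹) · a by multiplying left to right and reducing via the relations at each step:
  (ab⁻¹) · a = b⁻¹

Answer: b⁻¹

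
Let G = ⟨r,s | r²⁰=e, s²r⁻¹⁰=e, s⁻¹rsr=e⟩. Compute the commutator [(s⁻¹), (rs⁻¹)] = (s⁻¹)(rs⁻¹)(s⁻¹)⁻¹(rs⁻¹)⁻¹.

[(s⁻¹), (rs⁻¹)] = (s⁻¹)·(rs⁻¹)·(s⁻¹)⁻¹·(rs⁻¹)⁻¹.
  (s⁻¹) · (rs⁻¹) = r⁹
  (r⁹) · s = r⁹s
  (r⁹s) · (rs) = r¹⁸

Answer: r¹⁸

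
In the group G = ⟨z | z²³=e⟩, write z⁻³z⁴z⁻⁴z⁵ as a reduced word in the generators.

Multiply left to right, reducing at each step:
  (z²⁰) · z⁴ = z
  z · z⁻⁴ = z²⁰
  (z²⁰) · z⁵ = z²

Answer: z²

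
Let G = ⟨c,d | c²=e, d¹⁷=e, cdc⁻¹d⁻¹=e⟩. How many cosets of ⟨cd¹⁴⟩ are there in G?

First find ord(cd¹⁴) by computing successive powers:
  (cd¹⁴)¹ = cd¹⁴, (cd¹⁴)² = d¹¹, (cd¹⁴)³ = cd⁸, (cd¹⁴)⁴ = d⁵, (cd¹⁴)⁵ = cd², (cd¹⁴)⁶ = d¹⁶, (cd¹⁴)⁷ = cd¹³, (cd¹⁴)⁸ = d¹⁰, (cd¹⁴)⁹ = cd⁷, (cd¹⁴)¹⁰ = d⁴, (cd¹⁴)¹¹ = cd, (cd¹⁴)¹² = d¹⁵, (cd¹⁴)¹³ = cd¹², (cd¹⁴)¹⁴ = d⁹, (cd¹⁴)¹⁵ = cd⁶, (cd¹⁴)¹⁶ = d³, (cd¹⁴)¹⁷ = c, (cd¹⁴)¹⁸ = d¹⁴, (cd¹⁴)¹⁹ = cd¹¹, (cd¹⁴)²⁰ = d⁸, (cd¹⁴)²¹ = cd⁵, (cd¹⁴)²² = d², (cd¹⁴)²³ = cd¹⁶, (cd¹⁴)²⁴ = d¹³, (cd¹⁴)²⁵ = cd¹⁰, (cd¹⁴)²⁶ = d⁷, (cd¹⁴)²⁷ = cd⁴, (cd¹⁴)²⁸ = d, (cd¹⁴)²⁹ = cd¹⁵, (cd¹⁴)³⁰ = d¹², (cd¹⁴)³¹ = cd⁹, (cd¹⁴)³² = d⁶, (cd¹⁴)³³ = cd³, (cd¹⁴)³⁴ = e.
So |⟨cd¹⁴⟩| = ord(cd¹⁴) = 34. With |G| = 34, by Lagrange [G : ⟨cd¹⁴⟩] = 34/34 = 1.

Answer: 1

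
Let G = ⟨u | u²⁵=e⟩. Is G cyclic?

|G| = 25. The element u has order 25 (its powers give 25 distinct elements), so ⟨u⟩ = G and G is cyclic.

Answer: Yes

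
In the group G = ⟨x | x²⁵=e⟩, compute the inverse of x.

The order of x is 25 (smallest k with xᵏ = e), so x⁻¹ = x²⁴ = x²⁴.
Check: x · (x²⁴) → x · x²⁴ = e, giving e as required.

Answer: x²⁴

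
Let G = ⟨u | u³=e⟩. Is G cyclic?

|G| = 3. The element u has order 3 (its powers give 3 distinct elements), so ⟨u⟩ = G and G is cyclic.

Answer: Yes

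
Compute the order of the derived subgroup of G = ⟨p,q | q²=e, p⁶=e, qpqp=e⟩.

G' = [G, G] is generated by all commutators. The generator-pair commutators are: [p, q] = p².
The subgroup they normally generate is {e, p², p⁴}, of order 3.
Check: |G/G'| = 12/3 = 4 is the order of the abelianisation.

Answer: 3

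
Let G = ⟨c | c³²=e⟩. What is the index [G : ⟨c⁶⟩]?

First find ord(c⁶) by computing successive powers:
  (c⁶)¹ = c⁶, (c⁶)² = c¹², (c⁶)³ = c¹⁸, (c⁶)⁴ = c²⁴, (c⁶)⁵ = c³⁰, (c⁶)⁶ = c⁴, (c⁶)⁷ = c¹⁰, (c⁶)⁸ = c¹⁶, (c⁶)⁹ = c²², (c⁶)¹⁰ = c²⁸, (c⁶)¹¹ = c², (c⁶)¹² = c⁸, (c⁶)¹³ = c¹⁴, (c⁶)¹⁴ = c²⁰, (c⁶)¹⁵ = c²⁶, (c⁶)¹⁶ = e.
So |⟨c⁶⟩| = ord(c⁶) = 16. With |G| = 32, by Lagrange [G : ⟨c⁶⟩] = 32/16 = 2.

Answer: 2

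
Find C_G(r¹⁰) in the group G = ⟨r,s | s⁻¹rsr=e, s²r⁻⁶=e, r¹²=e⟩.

⟨r¹⁰⟩ ⊆ C_G(r¹⁰) since powers of r¹⁰ commute with r¹⁰; so |C_G(r¹⁰)| ≥ |⟨r¹⁰⟩| = 6.
By orbit–stabilizer, |C_G(r¹⁰)| = |G| / |conj. class of r¹⁰| = 24 / 2 = 12.
The 12 elements commuting with r¹⁰ are {e, r, r², r³, r⁴, r⁵, r⁶, r⁷, r⁸, r⁹, r¹⁰, r¹¹}.

Answer: {e, r, r², r³, r⁴, r⁵, r⁶, r⁷, r⁸, r⁹, r¹⁰, r¹¹}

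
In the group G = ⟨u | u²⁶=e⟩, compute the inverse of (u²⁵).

The order of (u²⁵) is 26 (smallest k with (u²⁵)ᵏ = e), so (u²⁵)⁻¹ = (u²⁵)²⁵ = u.
Check: (u²⁵) · u → (u²⁵) · u = e, giving e as required.

Answer: u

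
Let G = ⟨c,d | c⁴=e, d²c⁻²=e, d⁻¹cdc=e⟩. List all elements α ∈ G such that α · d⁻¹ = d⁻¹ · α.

⟨d⁻¹⟩ ⊆ C_G(d⁻¹) since powers of d⁻¹ commute with d⁻¹; so |C_G(d⁻¹)| ≥ |⟨d⁻¹⟩| = 4.
By orbit–stabilizer, |C_G(d⁻¹)| = |G| / |conj. class of d⁻¹| = 8 / 2 = 4.
The 4 elements commuting with d⁻¹ are {e, c², d, d⁻¹}.

Answer: {e, c², d, d⁻¹}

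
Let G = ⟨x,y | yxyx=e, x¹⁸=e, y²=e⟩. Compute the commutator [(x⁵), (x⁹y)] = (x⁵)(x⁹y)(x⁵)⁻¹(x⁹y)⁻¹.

[(x⁵), (x⁹y)] = (x⁵)·(x⁹y)·(x⁵)⁻¹·(x⁹y)⁻¹.
  (x⁵) · (x⁹y) = x¹⁴y
  (x¹⁴y) · (x¹³) = xy
  (xy) · (x⁹y) = x¹⁰

Answer: x¹⁰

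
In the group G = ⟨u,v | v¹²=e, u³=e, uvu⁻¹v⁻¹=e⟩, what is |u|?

Compute successive powers until reaching e:
  u¹ = u, u² = u², u³ = e.
The smallest positive k with uᵏ = e is 3.

Answer: 3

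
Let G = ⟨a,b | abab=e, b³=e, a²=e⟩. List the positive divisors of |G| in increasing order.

|G| = 6 = 2 · 3. By Lagrange's theorem the order of any subgroup divides 6; the divisors of 6 are 1, 2, 3, 6.

Answer: 1, 2, 3, 6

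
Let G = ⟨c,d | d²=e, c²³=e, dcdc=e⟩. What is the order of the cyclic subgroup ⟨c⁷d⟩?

|⟨c⁷d⟩| equals the order of c⁷d. Compute successive powers until reaching e:
  (c⁷d)¹ = c⁷d, (c⁷d)² = e.
The smallest positive k with (c⁷d)ᵏ = e is 2, so |⟨c⁷d⟩| = 2.

Answer: 2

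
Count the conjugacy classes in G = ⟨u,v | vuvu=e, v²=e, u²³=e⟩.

The conjugacy classes (representative and size) are:
  [e] (size 1), [u] (size 2), [u²¹] (size 2), [u²⁰] (size 2), [u⁴] (size 2), [u¹⁸] (size 2), [u⁶] (size 2), [u¹⁶] (size 2), [u⁸] (size 2), [u⁹] (size 2), [u¹⁰] (size 2), [u¹²] (size 2), [u¹⁸v] (size 23).
Class equation: 1 + 2 + 2 + 2 + 2 + 2 + 2 + 2 + 2 + 2 + 2 + 2 + 23 = 46 = |G|. So G has 13 conjugacy classes.

Answer: 13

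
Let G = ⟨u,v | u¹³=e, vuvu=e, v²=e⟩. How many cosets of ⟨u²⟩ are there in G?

First find ord(u²) by computing successive powers:
  (u²)¹ = u², (u²)² = u⁴, (u²)³ = u⁶, (u²)⁴ = u⁸, (u²)⁵ = u¹⁰, (u²)⁶ = u¹², (u²)⁷ = u, (u²)⁸ = u³, (u²)⁹ = u⁵, (u²)¹⁰ = u⁷, (u²)¹¹ = u⁹, (u²)¹² = u¹¹, (u²)¹³ = e.
So |⟨u²⟩| = ord(u²) = 13. With |G| = 26, by Lagrange [G : ⟨u²⟩] = 26/13 = 2.

Answer: 2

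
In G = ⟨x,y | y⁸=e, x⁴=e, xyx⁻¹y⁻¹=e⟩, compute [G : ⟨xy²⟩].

First find ord(xy²) by computing successive powers:
  (xy²)¹ = xy², (xy²)² = x²y⁴, (xy²)³ = x³y⁶, (xy²)⁴ = e.
So |⟨xy²⟩| = ord(xy²) = 4. With |G| = 32, by Lagrange [G : ⟨xy²⟩] = 32/4 = 8.

Answer: 8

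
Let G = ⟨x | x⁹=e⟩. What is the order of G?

G is generated by a single element, so G is cyclic. The relator gives x⁹ = e and no smaller power is forced to be e, so the 9 powers {e, x, x², x³, x⁴, x⁵, x⁶, x⁷, x⁸} are distinct. Hence |G| = 9.

Answer: 9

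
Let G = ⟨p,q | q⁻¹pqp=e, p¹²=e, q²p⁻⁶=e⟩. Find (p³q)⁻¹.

The order of (p³q) is 4 (smallest k with (p³q)ᵏ = e), so (p³q)⁻¹ = (p³q)³ = p³q⁻¹.
Check: (p³q) · (p³q⁻¹) → (p³q) · p³ = q;   q · q⁻¹ = e, giving e as required.

Answer: p³q⁻¹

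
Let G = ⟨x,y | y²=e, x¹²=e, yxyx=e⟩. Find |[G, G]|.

G' = [G, G] is generated by all commutators. The generator-pair commutators are: [x, y] = x².
The subgroup they normally generate is {e, x², x⁴, x⁶, x⁸, x¹⁰}, of order 6.
Check: |G/G'| = 24/6 = 4 is the order of the abelianisation.

Answer: 6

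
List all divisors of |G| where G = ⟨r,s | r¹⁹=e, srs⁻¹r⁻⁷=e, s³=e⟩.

|G| = 57 = 3 · 19. By Lagrange's theorem the order of any subgroup divides 57; the divisors of 57 are 1, 3, 19, 57.

Answer: 1, 3, 19, 57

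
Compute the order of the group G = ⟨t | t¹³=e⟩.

G is generated by a single element, so G is cyclic. The relator gives t¹³ = e and no smaller power is forced to be e, so the 13 powers {e, t, t², t³, t⁴, t⁵, t⁶, t⁷, t⁸, t⁹, t¹², t¹¹, t¹⁰} are distinct. Hence |G| = 13.

Answer: 13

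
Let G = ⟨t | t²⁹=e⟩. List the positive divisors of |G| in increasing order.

|G| = 29 = 29. By Lagrange's theorem the order of any subgroup divides 29; the divisors of 29 are 1, 29.

Answer: 1, 29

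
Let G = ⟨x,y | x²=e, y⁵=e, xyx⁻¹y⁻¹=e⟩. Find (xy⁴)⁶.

Compute successive powers of (xy⁴), reducing at each step:
  (xy⁴)²: (xy⁴) · x = y⁴;   (y⁴) · y⁴ = y³
  (xy⁴)³: (y³) · x = xy³;   (xy³) · y⁴ = xy²
  (xy⁴)⁴: (xy²) · x = y²;   (y²) · y⁴ = y
  (xy⁴)⁵: y · x = xy;   (xy) · y⁴ = x
  (xy⁴)⁶: x · x = e;   e · y⁴ = y⁴

Answer: y⁴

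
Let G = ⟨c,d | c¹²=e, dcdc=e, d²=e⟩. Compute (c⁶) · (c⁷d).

Compute (c⁶) · (c⁷d) by multiplying left to right and reducing via the relations at each step:
  (c⁶) · c⁷ = c
  c · d = cd

Answer: cd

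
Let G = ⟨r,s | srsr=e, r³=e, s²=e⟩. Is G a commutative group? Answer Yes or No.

r·s = rs but s·r = r²s, so r·s ≠ s·r and G is not abelian.

Answer: No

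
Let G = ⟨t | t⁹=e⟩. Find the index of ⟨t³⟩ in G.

First find ord(t³) by computing successive powers:
  (t³)¹ = t³, (t³)² = t⁶, (t³)³ = e.
So |⟨t³⟩| = ord(t³) = 3. With |G| = 9, by Lagrange [G : ⟨t³⟩] = 9/3 = 3.

Answer: 3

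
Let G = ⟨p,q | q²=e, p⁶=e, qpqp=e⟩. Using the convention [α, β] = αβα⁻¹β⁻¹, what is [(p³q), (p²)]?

[(p³q), (p²)] = (p³q)·(p²)·(p³q)⁻¹·(p²)⁻¹.
  (p³q) · (p²) = pq
  (pq) · (p³q) = p⁴
  (p⁴) · (p⁴) = p²

Answer: p²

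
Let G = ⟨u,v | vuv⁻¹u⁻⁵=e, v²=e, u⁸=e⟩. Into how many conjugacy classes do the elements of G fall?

The conjugacy classes (representative and size) are:
  [e] (size 1), [u⁵] (size 2), [u²] (size 1), [u⁷] (size 2), [u⁴] (size 1), [u⁶] (size 1), [v] (size 2), [u⁵v] (size 2), [u²v] (size 2), [u³v] (size 2).
Class equation: 1 + 2 + 1 + 2 + 1 + 1 + 2 + 2 + 2 + 2 = 16 = |G|. So G has 10 conjugacy classes.

Answer: 10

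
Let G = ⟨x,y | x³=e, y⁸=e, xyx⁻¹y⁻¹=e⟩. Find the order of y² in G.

Compute successive powers until reaching e:
  (y²)¹ = y², (y²)² = y⁴, (y²)³ = y⁶, (y²)⁴ = e.
The smallest positive k with (y²)ᵏ = e is 4.

Answer: 4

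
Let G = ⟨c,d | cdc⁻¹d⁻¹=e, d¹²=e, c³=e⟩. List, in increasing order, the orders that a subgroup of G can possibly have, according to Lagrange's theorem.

|G| = 36 = 2² · 3². By Lagrange's theorem the order of any subgroup divides 36; the divisors of 36 are 1, 2, 3, 4, 6, 9, 12, 18, 36.

Answer: 1, 2, 3, 4, 6, 9, 12, 18, 36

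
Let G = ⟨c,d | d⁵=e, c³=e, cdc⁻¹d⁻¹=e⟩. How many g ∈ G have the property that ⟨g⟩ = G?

G is cyclic of order 15. An element generates G iff its order is 15, and a cyclic group of order 15 has exactly φ(15) = 8 such elements.

Answer: 8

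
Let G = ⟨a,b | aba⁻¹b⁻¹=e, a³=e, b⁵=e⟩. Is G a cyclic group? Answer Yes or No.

|G| = 15. The element ab has order 15 (its powers give 15 distinct elements), so ⟨ab⟩ = G and G is cyclic.

Answer: Yes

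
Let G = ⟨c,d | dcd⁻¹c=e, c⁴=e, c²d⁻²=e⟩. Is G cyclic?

Every cyclic group is abelian. But c·d = cd while d·c = cd⁻¹, so c·d ≠ d·c and G is not abelian. Hence G is not cyclic.

Answer: No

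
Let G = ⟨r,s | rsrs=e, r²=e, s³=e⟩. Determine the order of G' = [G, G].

G' = [G, G] is generated by all commutators. The generator-pair commutators are: [r, s] = s.
The subgroup they normally generate is {e, s, s²}, of order 3.
Check: |G/G'| = 6/3 = 2 is the order of the abelianisation.

Answer: 3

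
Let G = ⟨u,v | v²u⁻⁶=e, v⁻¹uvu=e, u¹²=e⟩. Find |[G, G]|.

G' = [G, G] is generated by all commutators. The generator-pair commutators are: [u, v] = u².
The subgroup they normally generate is {e, u², u⁴, u⁶, u⁸, u¹⁰}, of order 6.
Check: |G/G'| = 24/6 = 4 is the order of the abelianisation.

Answer: 6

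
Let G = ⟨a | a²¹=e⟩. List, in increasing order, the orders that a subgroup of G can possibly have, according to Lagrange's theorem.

|G| = 21 = 3 · 7. By Lagrange's theorem the order of any subgroup divides 21; the divisors of 21 are 1, 3, 7, 21.

Answer: 1, 3, 7, 21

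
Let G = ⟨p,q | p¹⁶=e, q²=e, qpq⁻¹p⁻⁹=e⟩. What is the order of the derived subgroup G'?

G' = [G, G] is generated by all commutators. The generator-pair commutators are: [p, q] = p⁸.
The subgroup they normally generate is {e, p⁸}, of order 2.
Check: |G/G'| = 32/2 = 16 is the order of the abelianisation.

Answer: 2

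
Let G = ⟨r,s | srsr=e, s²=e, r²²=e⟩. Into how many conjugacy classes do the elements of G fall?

The conjugacy classes (representative and size) are:
  [e] (size 1), [r] (size 2), [r²] (size 2), [r¹⁹] (size 2), [r⁴] (size 2), [r⁵] (size 2), [r⁶] (size 2), [r⁷] (size 2), [r⁸] (size 2), [r¹³] (size 2), [r¹⁰] (size 2), [r¹¹] (size 1), [r⁶s] (size 11), [rs] (size 11).
Class equation: 1 + 2 + 2 + 2 + 2 + 2 + 2 + 2 + 2 + 2 + 2 + 1 + 11 + 11 = 44 = |G|. So G has 14 conjugacy classes.

Answer: 14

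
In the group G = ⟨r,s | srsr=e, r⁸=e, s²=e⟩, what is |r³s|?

Compute successive powers until reaching e:
  (r³s)¹ = r³s, (r³s)² = e.
The smallest positive k with (r³s)ᵏ = e is 2.

Answer: 2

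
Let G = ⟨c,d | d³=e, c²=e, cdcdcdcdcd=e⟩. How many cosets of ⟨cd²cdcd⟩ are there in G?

First find ord(cd²cdcd) by computing successive powers:
  (cd²cdcd)¹ = cd²cdcd, (cd²cdcd)² = d²cd²cdc, (cd²cdcd)³ = e.
So |⟨cd²cdcd⟩| = ord(cd²cdcd) = 3. With |G| = 60, by Lagrange [G : ⟨cd²cdcd⟩] = 60/3 = 20.

Answer: 20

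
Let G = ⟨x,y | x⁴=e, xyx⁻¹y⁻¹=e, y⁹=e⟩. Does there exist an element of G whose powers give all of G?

|G| = 36. The element xy has order 36 (its powers give 36 distinct elements), so ⟨xy⟩ = G and G is cyclic.

Answer: Yes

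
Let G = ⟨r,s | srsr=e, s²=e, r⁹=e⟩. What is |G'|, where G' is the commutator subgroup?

G' = [G, G] is generated by all commutators. The generator-pair commutators are: [r, s] = r².
The subgroup they normally generate is {e, r, r², r³, r⁴, r⁵, r⁶, r⁷, r⁸}, of order 9.
Check: |G/G'| = 18/9 = 2 is the order of the abelianisation.

Answer: 9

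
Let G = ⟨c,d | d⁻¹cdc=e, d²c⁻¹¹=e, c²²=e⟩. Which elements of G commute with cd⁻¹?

⟨cd⁻¹⟩ ⊆ C_G(cd⁻¹) since powers of cd⁻¹ commute with cd⁻¹; so |C_G(cd⁻¹)| ≥ |⟨cd⁻¹⟩| = 4.
By orbit–stabilizer, |C_G(cd⁻¹)| = |G| / |conj. class of cd⁻¹| = 44 / 11 = 4.
The 4 elements commuting with cd⁻¹ are {e, c¹¹, cd, cd⁻¹}.

Answer: {e, c¹¹, cd, cd⁻¹}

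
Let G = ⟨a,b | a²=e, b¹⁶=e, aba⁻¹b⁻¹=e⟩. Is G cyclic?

|G| = 32, but the maximum element order in G is 16 < 32. No single element generates all of G, so G is not cyclic.

Answer: No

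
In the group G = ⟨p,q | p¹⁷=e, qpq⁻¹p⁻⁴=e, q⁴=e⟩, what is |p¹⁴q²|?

Compute successive powers until reaching e:
  (p¹⁴q²)¹ = p¹⁴q², (p¹⁴q²)² = e.
The smallest positive k with (p¹⁴q²)ᵏ = e is 2.

Answer: 2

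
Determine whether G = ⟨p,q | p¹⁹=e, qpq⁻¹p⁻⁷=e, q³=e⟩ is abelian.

p·q = pq but q·p = p⁷q, so p·q ≠ q·p and G is not abelian.

Answer: No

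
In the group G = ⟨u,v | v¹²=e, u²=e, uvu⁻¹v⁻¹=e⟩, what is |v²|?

Compute successive powers until reaching e:
  (v²)¹ = v², (v²)² = v⁴, (v²)³ = v⁶, (v²)⁴ = v⁸, (v²)⁵ = v¹⁰, (v²)⁶ = e.
The smallest positive k with (v²)ᵏ = e is 6.

Answer: 6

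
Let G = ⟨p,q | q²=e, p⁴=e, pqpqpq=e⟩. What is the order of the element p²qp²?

Compute successive powers until reaching e:
  (p²qp²)¹ = p²qp², (p²qp²)² = e.
The smallest positive k with (p²qp²)ᵏ = e is 2.

Answer: 2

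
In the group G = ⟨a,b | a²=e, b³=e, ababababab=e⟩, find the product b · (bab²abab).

Compute b · (bab²abab) by multiplying left to right and reducing via the relations at each step:
  b · b = b²
  (b²) · a = b²a
  (b²a) · b² = b²ab²
  (b²ab²) · a = b²ab²a
  (b²ab²a) · b = b²ab²ab
  (b²ab²ab) · a = b²ab²aba
  (b²ab²aba) · b = b²ab²abab

Answer: b²ab²abab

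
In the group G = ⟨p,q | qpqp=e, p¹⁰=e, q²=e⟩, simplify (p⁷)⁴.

Compute successive powers of (p⁷), reducing at each step:
  (p⁷)²: (p⁷) · p⁷ = p⁴
  (p⁷)³: (p⁴) · p⁷ = p
  (p⁷)⁴: p · p⁷ = p⁸

Answer: p⁸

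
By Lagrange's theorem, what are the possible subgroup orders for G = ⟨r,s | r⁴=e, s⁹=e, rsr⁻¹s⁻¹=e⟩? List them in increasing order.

|G| = 36 = 2² · 3². By Lagrange's theorem the order of any subgroup divides 36; the divisors of 36 are 1, 2, 3, 4, 6, 9, 12, 18, 36.

Answer: 1, 2, 3, 4, 6, 9, 12, 18, 36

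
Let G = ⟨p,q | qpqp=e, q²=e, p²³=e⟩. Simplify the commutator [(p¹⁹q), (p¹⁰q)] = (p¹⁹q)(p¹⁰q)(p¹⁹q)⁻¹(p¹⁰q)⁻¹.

[(p¹⁹q), (p¹⁰q)] = (p¹⁹q)·(p¹⁰q)·(p¹⁹q)⁻¹·(p¹⁰q)⁻¹.
  (p¹⁹q) · (p¹⁰q) = p⁹
  (p⁹) · (p¹⁹q) = p⁵q
  (p⁵q) · (p¹⁰q) = p¹⁸

Answer: p¹⁸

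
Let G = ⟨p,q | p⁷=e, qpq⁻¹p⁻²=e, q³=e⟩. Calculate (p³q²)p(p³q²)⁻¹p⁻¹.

[(p³q²), p] = (p³q²)·p·(p³q²)⁻¹·p⁻¹.
  (p³q²) · p = q²
  (q²) · (pq) = p⁴
  (p⁴) · (p⁶) = p³

Answer: p³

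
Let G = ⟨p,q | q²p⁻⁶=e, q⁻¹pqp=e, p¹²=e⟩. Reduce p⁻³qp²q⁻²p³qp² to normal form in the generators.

Multiply left to right, reducing at each step:
  (p⁹) · q = p³q⁻¹
  (p³q⁻¹) · p² = pq⁻¹
  (pq⁻¹) · q⁻² = pq
  (pq) · p³ = p⁴q⁻¹
  (p⁴q⁻¹) · q = p⁴
  (p⁴) · p² = p⁶

Answer: p⁶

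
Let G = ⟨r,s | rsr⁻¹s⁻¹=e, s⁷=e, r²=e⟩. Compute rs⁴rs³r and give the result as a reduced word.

Multiply left to right, reducing at each step:
  r · s⁴ = rs⁴
  (rs⁴) · r = s⁴
  (s⁴) · s³ = e
  e · r = r

Answer: r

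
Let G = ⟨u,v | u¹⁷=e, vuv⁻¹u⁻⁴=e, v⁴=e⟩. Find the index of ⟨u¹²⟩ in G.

First find ord(u¹²) by computing successive powers:
  (u¹²)¹ = u¹², (u¹²)² = u⁷, (u¹²)³ = u², (u¹²)⁴ = u¹⁴, (u¹²)⁵ = u⁹, (u¹²)⁶ = u⁴, (u¹²)⁷ = u¹⁶, (u¹²)⁸ = u¹¹, (u¹²)⁹ = u⁶, (u¹²)¹⁰ = u, (u¹²)¹¹ = u¹³, (u¹²)¹² = u⁸, (u¹²)¹³ = u³, (u¹²)¹⁴ = u¹⁵, (u¹²)¹⁵ = u¹⁰, (u¹²)¹⁶ = u⁵, (u¹²)¹⁷ = e.
So |⟨u¹²⟩| = ord(u¹²) = 17. With |G| = 68, by Lagrange [G : ⟨u¹²⟩] = 68/17 = 4.

Answer: 4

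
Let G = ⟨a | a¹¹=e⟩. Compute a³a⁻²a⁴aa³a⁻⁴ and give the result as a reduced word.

Multiply left to right, reducing at each step:
  (a³) · a⁻² = a
  a · a⁴ = a⁵
  (a⁵) · a = a⁶
  (a⁶) · a³ = a⁹
  (a⁹) · a⁻⁴ = a⁵

Answer: a⁵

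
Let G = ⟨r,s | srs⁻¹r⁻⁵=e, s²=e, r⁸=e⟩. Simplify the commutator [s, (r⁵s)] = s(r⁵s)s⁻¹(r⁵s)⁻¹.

[s, (r⁵s)] = s·(r⁵s)·s⁻¹·(r⁵s)⁻¹.
  s · (r⁵s) = r
  r · s = rs
  (rs) · (r⁷s) = r⁴

Answer: r⁴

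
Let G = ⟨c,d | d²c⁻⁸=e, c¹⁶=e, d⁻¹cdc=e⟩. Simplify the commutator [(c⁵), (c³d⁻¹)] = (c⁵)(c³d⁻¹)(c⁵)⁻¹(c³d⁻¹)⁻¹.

[(c⁵), (c³d⁻¹)] = (c⁵)·(c³d⁻¹)·(c⁵)⁻¹·(c³d⁻¹)⁻¹.
  (c⁵) · (c³d⁻¹) = d
  d · (c¹¹) = c⁵d
  (c⁵d) · (c³d) = c¹⁰

Answer: c¹⁰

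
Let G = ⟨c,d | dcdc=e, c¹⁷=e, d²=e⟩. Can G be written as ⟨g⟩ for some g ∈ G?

Every cyclic group is abelian. But c·d = cd while d·c = c¹⁶d, so c·d ≠ d·c and G is not abelian. Hence G is not cyclic.

Answer: No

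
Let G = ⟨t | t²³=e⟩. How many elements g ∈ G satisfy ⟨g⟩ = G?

G is cyclic of order 23. An element generates G iff its order is 23, and a cyclic group of order 23 has exactly φ(23) = 22 such elements.

Answer: 22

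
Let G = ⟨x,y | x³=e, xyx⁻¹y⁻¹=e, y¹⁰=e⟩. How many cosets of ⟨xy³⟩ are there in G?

First find ord(xy³) by computing successive powers:
  (xy³)¹ = xy³, (xy³)² = x²y⁶, (xy³)³ = y⁹, (xy³)⁴ = xy², (xy³)⁵ = x²y⁵, (xy³)⁶ = y⁸, (xy³)⁷ = xy, (xy³)⁸ = x²y⁴, (xy³)⁹ = y⁷, (xy³)¹⁰ = x, (xy³)¹¹ = x²y³, (xy³)¹² = y⁶, (xy³)¹³ = xy⁹, (xy³)¹⁴ = x²y², (xy³)¹⁵ = y⁵, (xy³)¹⁶ = xy⁸, (xy³)¹⁷ = x²y, (xy³)¹⁸ = y⁴, (xy³)¹⁹ = xy⁷, (xy³)²⁰ = x², (xy³)²¹ = y³, (xy³)²² = xy⁶, (xy³)²³ = x²y⁹, (xy³)²⁴ = y², (xy³)²⁵ = xy⁵, (xy³)²⁶ = x²y⁸, (xy³)²⁷ = y, (xy³)²⁸ = xy⁴, (xy³)²⁹ = x²y⁷, (xy³)³⁰ = e.
So |⟨xy³⟩| = ord(xy³) = 30. With |G| = 30, by Lagrange [G : ⟨xy³⟩] = 30/30 = 1.

Answer: 1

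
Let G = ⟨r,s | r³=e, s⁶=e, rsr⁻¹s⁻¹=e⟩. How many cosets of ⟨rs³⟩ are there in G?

First find ord(rs³) by computing successive powers:
  (rs³)¹ = rs³, (rs³)² = r², (rs³)³ = s³, (rs³)⁴ = r, (rs³)⁵ = r²s³, (rs³)⁶ = e.
So |⟨rs³⟩| = ord(rs³) = 6. With |G| = 18, by Lagrange [G : ⟨rs³⟩] = 18/6 = 3.

Answer: 3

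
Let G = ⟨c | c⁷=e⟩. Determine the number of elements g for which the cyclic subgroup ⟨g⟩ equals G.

G is cyclic of order 7. An element generates G iff its order is 7, and a cyclic group of order 7 has exactly φ(7) = 6 such elements.

Answer: 6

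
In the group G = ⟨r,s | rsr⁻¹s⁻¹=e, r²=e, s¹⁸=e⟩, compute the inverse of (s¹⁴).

The order of (s¹⁴) is 9 (smallest k with (s¹⁴)ᵏ = e), so (s¹⁴)⁻¹ = (s¹⁴)⁸ = s⁴.
Check: (s¹⁴) · (s⁴) → (s¹⁴) · s⁴ = e, giving e as required.

Answer: s⁴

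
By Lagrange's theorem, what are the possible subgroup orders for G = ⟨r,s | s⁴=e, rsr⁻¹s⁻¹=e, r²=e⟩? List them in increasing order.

|G| = 8 = 2³. By Lagrange's theorem the order of any subgroup divides 8; the divisors of 8 are 1, 2, 4, 8.

Answer: 1, 2, 4, 8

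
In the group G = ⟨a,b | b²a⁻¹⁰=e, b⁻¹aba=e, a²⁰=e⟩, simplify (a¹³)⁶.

Compute successive powers of (a¹³), reducing at each step:
  (a¹³)²: (a¹³) · a¹³ = a⁶
  (a¹³)³: (a⁶) · a¹³ = a¹⁹
  (a¹³)⁴: (a¹⁹) · a¹³ = a¹²
  (a¹³)⁵: (a¹²) · a¹³ = a⁵
  (a¹³)⁶: (a⁵) · a¹³ = a¹⁸

Answer: a¹⁸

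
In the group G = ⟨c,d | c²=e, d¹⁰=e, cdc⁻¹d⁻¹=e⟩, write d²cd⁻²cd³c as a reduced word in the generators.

Multiply left to right, reducing at each step:
  (d²) · c = cd²
  (cd²) · d⁻² = c
  c · c = e
  e · d³ = d³
  (d³) · c = cd³

Answer: cd³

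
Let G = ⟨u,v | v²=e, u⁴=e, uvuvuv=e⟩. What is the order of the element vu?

Compute successive powers until reaching e:
  (vu)¹ = vu, (vu)² = u³v, (vu)³ = e.
The smallest positive k with (vu)ᵏ = e is 3.

Answer: 3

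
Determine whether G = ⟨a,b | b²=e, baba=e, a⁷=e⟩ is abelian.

a·b = ab but b·a = a⁶b, so a·b ≠ b·a and G is not abelian.

Answer: No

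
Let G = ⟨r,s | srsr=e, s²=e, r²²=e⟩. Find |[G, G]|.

G' = [G, G] is generated by all commutators. The generator-pair commutators are: [r, s] = r².
The subgroup they normally generate is {e, r², r⁴, r⁶, r⁸, r¹⁰, r¹², r¹⁴, r¹⁶, r¹⁸, r²⁰}, of order 11.
Check: |G/G'| = 44/11 = 4 is the order of the abelianisation.

Answer: 11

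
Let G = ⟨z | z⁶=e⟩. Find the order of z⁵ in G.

Compute successive powers until reaching e:
  (z⁵)¹ = z⁵, (z⁵)² = z⁴, (z⁵)³ = z³, (z⁵)⁴ = z², (z⁵)⁵ = z, (z⁵)⁶ = e.
The smallest positive k with (z⁵)ᵏ = e is 6.

Answer: 6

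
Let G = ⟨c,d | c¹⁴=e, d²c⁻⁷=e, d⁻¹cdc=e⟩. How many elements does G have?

Enumerate words in the generators, reducing via the relations: the distinct elements are
  {c, d, e, cd, c², c³, c⁴, c⁵, c⁶, c⁷, c⁸, c⁹, c²d, c³d, c¹², c¹³, c¹¹, c¹⁰, c⁴d, c⁵d, c⁶d, d⁻¹, cd⁻¹, c²d⁻¹, c³d⁻¹, c⁴d⁻¹, c⁵d⁻¹, c⁶d⁻¹}.
No further products give new elements, so |G| = 28.

Answer: 28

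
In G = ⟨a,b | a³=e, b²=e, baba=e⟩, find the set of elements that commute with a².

⟨a²⟩ ⊆ C_G(a²) since powers of a² commute with a²; so |C_G(a²)| ≥ |⟨a²⟩| = 3.
By orbit–stabilizer, |C_G(a²)| = |G| / |conj. class of a²| = 6 / 2 = 3.
The 3 elements commuting with a² are {e, a, a²}.

Answer: {e, a, a²}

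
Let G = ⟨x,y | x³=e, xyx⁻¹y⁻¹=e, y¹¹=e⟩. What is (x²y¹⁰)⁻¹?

The order of (x²y¹⁰) is 33 (smallest k with (x²y¹⁰)ᵏ = e), so (x²y¹⁰)⁻¹ = (x²y¹⁰)³² = xy.
Check: (x²y¹⁰) · (xy) → (x²y¹⁰) · x = y¹⁰;   (y¹⁰) · y = e, giving e as required.

Answer: xy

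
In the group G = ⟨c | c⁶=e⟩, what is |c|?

Compute successive powers until reaching e:
  c¹ = c, c² = c², c³ = c³, c⁴ = c⁴, c⁵ = c⁵, c⁶ = e.
The smallest positive k with cᵏ = e is 6.

Answer: 6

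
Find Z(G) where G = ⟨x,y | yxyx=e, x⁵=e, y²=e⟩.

An element z ∈ Z(G) iff z commutes with every generator.
For example e is central: e·x = x = x·e; e·y = y = y·e.
Whereas x ∉ Z(G) since x·y = xy ≠ x⁴y = y·x.
Checking each of the 10 elements this way gives Z(G) = {e}, of order 1.

Answer: {e}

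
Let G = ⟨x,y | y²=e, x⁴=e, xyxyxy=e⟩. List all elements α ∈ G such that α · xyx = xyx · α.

⟨xyx⟩ ⊆ C_G(xyx) since powers of xyx commute with xyx; so |C_G(xyx)| ≥ |⟨xyx⟩| = 4.
By orbit–stabilizer, |C_G(xyx)| = |G| / |conj. class of xyx| = 24 / 6 = 4.
The 4 elements commuting with xyx are {e, xyx, x³yx³, yx²y}.

Answer: {e, xyx, x³yx³, yx²y}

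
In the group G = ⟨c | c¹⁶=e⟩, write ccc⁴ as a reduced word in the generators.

Multiply left to right, reducing at each step:
  c · c = c²
  (c²) · c⁴ = c⁶

Answer: c⁶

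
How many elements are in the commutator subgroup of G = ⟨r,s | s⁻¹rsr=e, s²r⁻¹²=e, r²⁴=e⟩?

G' = [G, G] is generated by all commutators. The generator-pair commutators are: [r, s] = r².
The subgroup they normally generate is {e, r², r⁴, r⁶, r⁸, r¹⁰, r¹², r¹⁴, r¹⁶, r¹⁸, r²⁰, r²²}, of order 12.
Check: |G/G'| = 48/12 = 4 is the order of the abelianisation.

Answer: 12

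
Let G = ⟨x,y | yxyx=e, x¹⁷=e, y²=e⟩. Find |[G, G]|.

G' = [G, G] is generated by all commutators. The generator-pair commutators are: [x, y] = x².
The subgroup they normally generate is {e, x, x², x³, x⁴, x⁵, x⁶, x⁷, x⁸, x⁹, x¹⁰, x¹¹, x¹², x¹³, x¹⁴, x¹⁵, x¹⁶}, of order 17.
Check: |G/G'| = 34/17 = 2 is the order of the abelianisation.

Answer: 17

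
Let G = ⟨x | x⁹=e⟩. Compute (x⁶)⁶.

Compute successive powers of (x⁶), reducing at each step:
  (x⁶)²: (x⁶) · x⁶ = x³
  (x⁶)³: (x³) · x⁶ = e
  (x⁶)⁴: e · x⁶ = x⁶
  (x⁶)⁵: (x⁶) · x⁶ = x³
  (x⁶)⁶: (x³) · x⁶ = e

Answer: e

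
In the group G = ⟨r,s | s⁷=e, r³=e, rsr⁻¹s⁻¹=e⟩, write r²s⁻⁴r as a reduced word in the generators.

Multiply left to right, reducing at each step:
  (r²) · s⁻⁴ = r²s³
  (r²s³) · r = s³

Answer: s³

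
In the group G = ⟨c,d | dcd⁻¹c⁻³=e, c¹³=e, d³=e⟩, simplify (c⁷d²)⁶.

Compute successive powers of (c⁷d²), reducing at each step:
  (c⁷d²)²: (c⁷d²) · c⁷ = c⁵d²;   (c⁵d²) · d² = c⁵d
  (c⁷d²)³: (c⁵d) · c⁷ = d;   d · d² = e
  (c⁷d²)⁴: e · c⁷ = c⁷;   (c⁷) · d² = c⁷d²
  (c⁷d²)⁵: (c⁷d²) · c⁷ = c⁵d²;   (c⁵d²) · d² = c⁵d
  (c⁷d²)⁶: (c⁵d) · c⁷ = d;   d · d² = e

Answer: e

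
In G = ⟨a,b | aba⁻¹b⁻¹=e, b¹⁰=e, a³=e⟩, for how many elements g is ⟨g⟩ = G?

G is cyclic of order 30. An element generates G iff its order is 30, and a cyclic group of order 30 has exactly φ(30) = 8 such elements.

Answer: 8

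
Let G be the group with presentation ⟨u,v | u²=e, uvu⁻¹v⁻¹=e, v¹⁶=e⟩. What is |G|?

Enumerate words in the generators, reducing via the relations: the distinct elements are
  {e, u, v, uv, v², v³, v⁴, v⁵, v⁶, v⁷, v⁸, v⁹, uv², uv³, uv⁴, uv⁵, uv⁶, uv⁷, uv⁸, uv⁹, v¹², v¹³, v¹¹, v¹⁰, v¹⁴, v¹⁵, uv¹², uv¹³, uv¹¹, uv¹⁰, uv¹⁴, uv¹⁵}.
No further products give new elements, so |G| = 32.

Answer: 32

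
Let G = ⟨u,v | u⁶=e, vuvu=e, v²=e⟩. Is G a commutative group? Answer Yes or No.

u·v = uv but v·u = u⁵v, so u·v ≠ v·u and G is not abelian.

Answer: No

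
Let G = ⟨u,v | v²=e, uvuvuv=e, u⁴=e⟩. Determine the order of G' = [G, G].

G' = [G, G] is generated by all commutators. The generator-pair commutators are: [u, v] = u²vu.
The subgroup they normally generate is {e, u², uv, vu³, u²vu, u³v, u²vu³, vu, uvu², vu²v, u²vu²v, u³vu²}, of order 12.
Check: |G/G'| = 24/12 = 2 is the order of the abelianisation.

Answer: 12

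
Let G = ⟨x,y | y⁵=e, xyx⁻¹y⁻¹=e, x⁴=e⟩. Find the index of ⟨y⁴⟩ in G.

First find ord(y⁴) by computing successive powers:
  (y⁴)¹ = y⁴, (y⁴)² = y³, (y⁴)³ = y², (y⁴)⁴ = y, (y⁴)⁵ = e.
So |⟨y⁴⟩| = ord(y⁴) = 5. With |G| = 20, by Lagrange [G : ⟨y⁴⟩] = 20/5 = 4.

Answer: 4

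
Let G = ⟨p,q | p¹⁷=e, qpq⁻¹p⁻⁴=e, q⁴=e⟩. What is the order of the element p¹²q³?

Compute successive powers until reaching e:
  (p¹²q³)¹ = p¹²q³, (p¹²q³)² = p¹⁵q², (p¹²q³)³ = p³q, (p¹²q³)⁴ = e.
The smallest positive k with (p¹²q³)ᵏ = e is 4.

Answer: 4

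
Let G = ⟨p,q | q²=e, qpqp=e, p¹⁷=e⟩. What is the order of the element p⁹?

Compute successive powers until reaching e:
  (p⁹)¹ = p⁹, (p⁹)² = p, (p⁹)³ = p¹⁰, (p⁹)⁴ = p², (p⁹)⁵ = p¹¹, (p⁹)⁶ = p³, (p⁹)⁷ = p¹², (p⁹)⁸ = p⁴, (p⁹)⁹ = p¹³, (p⁹)¹⁰ = p⁵, (p⁹)¹¹ = p¹⁴, (p⁹)¹² = p⁶, (p⁹)¹³ = p¹⁵, (p⁹)¹⁴ = p⁷, (p⁹)¹⁵ = p¹⁶, (p⁹)¹⁶ = p⁸, (p⁹)¹⁷ = e.
The smallest positive k with (p⁹)ᵏ = e is 17.

Answer: 17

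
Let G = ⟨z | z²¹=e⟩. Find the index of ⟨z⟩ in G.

First find ord(z) by computing successive powers:
  z¹ = z, z² = z², z³ = z³, z⁴ = z⁴, z⁵ = z⁵, z⁶ = z⁶, z⁷ = z⁷, z⁸ = z⁸, z⁹ = z⁹, z¹⁰ = z¹⁰, z¹¹ = z¹¹, z¹² = z¹², z¹³ = z¹³, z¹⁴ = z¹⁴, z¹⁵ = z¹⁵, z¹⁶ = z¹⁶, z¹⁷ = z¹⁷, z¹⁸ = z¹⁸, z¹⁹ = z¹⁹, z²⁰ = z²⁰, z²¹ = e.
So |⟨z⟩| = ord(z) = 21. With |G| = 21, by Lagrange [G : ⟨z⟩] = 21/21 = 1.

Answer: 1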